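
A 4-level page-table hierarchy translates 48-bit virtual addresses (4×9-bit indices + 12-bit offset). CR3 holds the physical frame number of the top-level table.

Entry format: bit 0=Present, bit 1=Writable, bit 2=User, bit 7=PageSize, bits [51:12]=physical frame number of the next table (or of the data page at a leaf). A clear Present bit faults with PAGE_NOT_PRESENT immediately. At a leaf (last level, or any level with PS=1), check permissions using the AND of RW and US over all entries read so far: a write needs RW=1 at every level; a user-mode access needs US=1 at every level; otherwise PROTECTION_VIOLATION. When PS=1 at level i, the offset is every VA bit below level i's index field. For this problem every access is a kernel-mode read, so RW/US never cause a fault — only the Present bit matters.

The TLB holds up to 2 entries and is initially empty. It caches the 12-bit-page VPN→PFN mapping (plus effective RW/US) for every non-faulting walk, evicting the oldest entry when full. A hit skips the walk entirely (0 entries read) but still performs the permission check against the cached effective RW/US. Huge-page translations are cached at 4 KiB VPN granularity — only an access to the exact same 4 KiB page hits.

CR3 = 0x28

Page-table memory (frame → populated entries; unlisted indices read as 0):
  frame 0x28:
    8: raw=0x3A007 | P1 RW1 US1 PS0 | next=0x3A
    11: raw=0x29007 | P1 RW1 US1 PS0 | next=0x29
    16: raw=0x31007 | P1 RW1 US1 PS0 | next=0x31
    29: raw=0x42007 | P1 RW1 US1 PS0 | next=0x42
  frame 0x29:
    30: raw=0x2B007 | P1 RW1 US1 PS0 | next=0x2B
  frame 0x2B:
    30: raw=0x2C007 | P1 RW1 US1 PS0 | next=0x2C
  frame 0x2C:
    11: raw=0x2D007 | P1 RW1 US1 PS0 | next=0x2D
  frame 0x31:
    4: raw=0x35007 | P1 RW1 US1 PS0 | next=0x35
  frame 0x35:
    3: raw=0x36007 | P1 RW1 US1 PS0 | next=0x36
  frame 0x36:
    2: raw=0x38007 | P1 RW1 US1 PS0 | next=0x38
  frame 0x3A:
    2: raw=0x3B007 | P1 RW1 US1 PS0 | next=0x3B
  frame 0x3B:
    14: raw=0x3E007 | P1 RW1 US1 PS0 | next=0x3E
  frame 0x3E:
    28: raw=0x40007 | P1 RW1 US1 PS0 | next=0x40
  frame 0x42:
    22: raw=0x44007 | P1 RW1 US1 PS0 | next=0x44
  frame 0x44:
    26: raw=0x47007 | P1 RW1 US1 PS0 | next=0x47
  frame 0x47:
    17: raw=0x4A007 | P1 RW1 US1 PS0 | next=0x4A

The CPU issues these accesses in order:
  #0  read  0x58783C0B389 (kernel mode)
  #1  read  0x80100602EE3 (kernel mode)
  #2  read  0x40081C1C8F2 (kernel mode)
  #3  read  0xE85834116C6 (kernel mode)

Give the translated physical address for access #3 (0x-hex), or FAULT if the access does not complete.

Walk each access:
#0 VA=0x58783C0B389 (r,kernel):
  lvl0: tbl 0x28, slot 11 ⇒ 0x29007 (P1/RW1/US1/PS0)
  lvl1: tbl 0x29, slot 30 ⇒ 0x2B007 (P1/RW1/US1/PS0)
  lvl2: tbl 0x2B, slot 30 ⇒ 0x2C007 (P1/RW1/US1/PS0)
  lvl3: tbl 0x2C, slot 11 ⇒ 0x2D007 (P1/RW1/US1/PS0)
  ⇒ phys 0x2D389  [4 reads]
#1 VA=0x80100602EE3 (r,kernel):
  lvl0: tbl 0x28, slot 16 ⇒ 0x31007 (P1/RW1/US1/PS0)
  lvl1: tbl 0x31, slot 4 ⇒ 0x35007 (P1/RW1/US1/PS0)
  lvl2: tbl 0x35, slot 3 ⇒ 0x36007 (P1/RW1/US1/PS0)
  lvl3: tbl 0x36, slot 2 ⇒ 0x38007 (P1/RW1/US1/PS0)
  ⇒ phys 0x38EE3  [4 reads]
#2 VA=0x40081C1C8F2 (r,kernel):
  lvl0: tbl 0x28, slot 8 ⇒ 0x3A007 (P1/RW1/US1/PS0)
  lvl1: tbl 0x3A, slot 2 ⇒ 0x3B007 (P1/RW1/US1/PS0)
  lvl2: tbl 0x3B, slot 14 ⇒ 0x3E007 (P1/RW1/US1/PS0)
  lvl3: tbl 0x3E, slot 28 ⇒ 0x40007 (P1/RW1/US1/PS0)
  ⇒ phys 0x408F2  [4 reads]
#3 VA=0xE85834116C6 (r,kernel):
  lvl0: tbl 0x28, slot 29 ⇒ 0x42007 (P1/RW1/US1/PS0)
  lvl1: tbl 0x42, slot 22 ⇒ 0x44007 (P1/RW1/US1/PS0)
  lvl2: tbl 0x44, slot 26 ⇒ 0x47007 (P1/RW1/US1/PS0)
  lvl3: tbl 0x47, slot 17 ⇒ 0x4A007 (P1/RW1/US1/PS0)
  ⇒ phys 0x4A6C6  [4 reads]

Access #3 PA: 0x4A6C6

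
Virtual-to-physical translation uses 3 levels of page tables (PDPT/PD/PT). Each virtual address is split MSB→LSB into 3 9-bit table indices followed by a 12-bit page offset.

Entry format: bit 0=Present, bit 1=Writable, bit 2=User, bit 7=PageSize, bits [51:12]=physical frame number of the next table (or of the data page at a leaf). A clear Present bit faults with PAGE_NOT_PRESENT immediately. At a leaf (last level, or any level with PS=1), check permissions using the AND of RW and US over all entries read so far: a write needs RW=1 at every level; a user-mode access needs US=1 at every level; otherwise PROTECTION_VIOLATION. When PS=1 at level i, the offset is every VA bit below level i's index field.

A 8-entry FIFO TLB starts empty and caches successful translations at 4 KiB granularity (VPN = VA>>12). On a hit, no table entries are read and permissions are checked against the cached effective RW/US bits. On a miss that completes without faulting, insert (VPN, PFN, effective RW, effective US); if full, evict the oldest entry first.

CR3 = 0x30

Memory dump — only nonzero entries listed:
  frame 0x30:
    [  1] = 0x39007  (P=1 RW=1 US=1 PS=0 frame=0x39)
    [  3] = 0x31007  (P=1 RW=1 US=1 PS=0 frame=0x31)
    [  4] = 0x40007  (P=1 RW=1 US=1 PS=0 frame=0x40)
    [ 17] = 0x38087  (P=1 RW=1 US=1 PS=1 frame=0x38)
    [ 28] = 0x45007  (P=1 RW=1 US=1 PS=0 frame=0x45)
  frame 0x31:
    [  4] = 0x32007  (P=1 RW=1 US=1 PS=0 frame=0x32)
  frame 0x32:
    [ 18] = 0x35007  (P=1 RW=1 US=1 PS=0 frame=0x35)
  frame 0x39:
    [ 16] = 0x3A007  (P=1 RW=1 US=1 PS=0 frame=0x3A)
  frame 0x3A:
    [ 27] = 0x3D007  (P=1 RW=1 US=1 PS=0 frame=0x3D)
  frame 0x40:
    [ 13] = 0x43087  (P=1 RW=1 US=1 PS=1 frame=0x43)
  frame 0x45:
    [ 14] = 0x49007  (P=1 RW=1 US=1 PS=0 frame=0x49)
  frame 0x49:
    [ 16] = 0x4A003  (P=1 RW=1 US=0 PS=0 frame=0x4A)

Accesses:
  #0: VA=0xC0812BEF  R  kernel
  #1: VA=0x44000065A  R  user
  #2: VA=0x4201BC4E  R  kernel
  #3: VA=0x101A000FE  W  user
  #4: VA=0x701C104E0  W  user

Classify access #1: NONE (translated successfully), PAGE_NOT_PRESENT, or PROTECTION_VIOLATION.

Trace:
#0 VA=0xC0812BEF (r,kernel):
  [0] read 0x30 idx=3: raw=0x31007 flags P=1 W=1 U=1 S=0
  [1] read 0x31 idx=4: raw=0x32007 flags P=1 W=1 U=1 S=0
  [2] read 0x32 idx=18: raw=0x35007 flags P=1 W=1 U=1 S=0
  → PA=0x35BEF  (3 entries read)
#1 VA=0x44000065A (r,user):
  [0] read 0x30 idx=17: raw=0x38087 flags P=1 W=1 U=1 S=1
  → PA=0x3865A (huge @L0)  (1 entries read)
#2 VA=0x4201BC4E (r,kernel):
  [0] read 0x30 idx=1: raw=0x39007 flags P=1 W=1 U=1 S=0
  [1] read 0x39 idx=16: raw=0x3A007 flags P=1 W=1 U=1 S=0
  [2] read 0x3A idx=27: raw=0x3D007 flags P=1 W=1 U=1 S=0
  → PA=0x3DC4E  (3 entries read)
#3 VA=0x101A000FE (w,user):
  [0] read 0x30 idx=4: raw=0x40007 flags P=1 W=1 U=1 S=0
  [1] read 0x40 idx=13: raw=0x43087 flags P=1 W=1 U=1 S=1
  → PA=0x430FE (huge @L1)  (2 entries read)
#4 VA=0x701C104E0 (w,user):
  [0] read 0x30 idx=28: raw=0x45007 flags P=1 W=1 U=1 S=0
  [1] read 0x45 idx=14: raw=0x49007 flags P=1 W=1 U=1 S=0
  [2] read 0x49 idx=16: raw=0x4A003 flags P=1 W=1 U=0 S=0
  ⇒ fault: PROTECTION_VIOLATION  — 3 lookups

Access #1 fault: NONE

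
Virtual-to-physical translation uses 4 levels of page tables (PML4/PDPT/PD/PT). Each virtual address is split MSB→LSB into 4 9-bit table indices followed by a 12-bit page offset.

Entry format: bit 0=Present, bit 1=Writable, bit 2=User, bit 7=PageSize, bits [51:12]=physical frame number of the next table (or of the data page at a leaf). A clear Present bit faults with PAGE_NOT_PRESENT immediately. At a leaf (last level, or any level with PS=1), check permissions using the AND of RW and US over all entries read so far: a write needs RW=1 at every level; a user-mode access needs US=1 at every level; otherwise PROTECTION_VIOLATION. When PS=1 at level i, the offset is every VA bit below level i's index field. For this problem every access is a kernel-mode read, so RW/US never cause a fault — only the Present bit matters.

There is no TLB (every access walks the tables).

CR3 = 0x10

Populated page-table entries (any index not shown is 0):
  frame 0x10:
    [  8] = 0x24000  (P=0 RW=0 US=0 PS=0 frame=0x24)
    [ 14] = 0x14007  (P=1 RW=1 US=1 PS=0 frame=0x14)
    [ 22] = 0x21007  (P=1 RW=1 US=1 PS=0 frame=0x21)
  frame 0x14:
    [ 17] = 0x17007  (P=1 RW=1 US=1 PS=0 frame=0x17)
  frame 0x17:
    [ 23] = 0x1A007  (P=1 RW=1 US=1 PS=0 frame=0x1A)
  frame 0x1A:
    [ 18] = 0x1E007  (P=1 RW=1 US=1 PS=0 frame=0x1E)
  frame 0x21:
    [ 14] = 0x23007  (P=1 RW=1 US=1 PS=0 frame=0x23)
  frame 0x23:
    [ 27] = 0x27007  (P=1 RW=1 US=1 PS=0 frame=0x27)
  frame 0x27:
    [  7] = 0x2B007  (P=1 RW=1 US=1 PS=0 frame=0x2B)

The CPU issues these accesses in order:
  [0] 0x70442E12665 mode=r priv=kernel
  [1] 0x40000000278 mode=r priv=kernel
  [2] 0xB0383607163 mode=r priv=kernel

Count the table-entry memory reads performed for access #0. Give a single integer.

Trace:
#0 VA=0x70442E12665 (r,kernel):
  lvl0: tbl 0x10, slot 14 ⇒ 0x14007 (P1/RW1/US1/PS0)
  lvl1: tbl 0x14, slot 17 ⇒ 0x17007 (P1/RW1/US1/PS0)
  lvl2: tbl 0x17, slot 23 ⇒ 0x1A007 (P1/RW1/US1/PS0)
  lvl3: tbl 0x1A, slot 18 ⇒ 0x1E007 (P1/RW1/US1/PS0)
  → PA=0x1E665  (4 entries read)
#1 VA=0x40000000278 (r,kernel):
  lvl0: tbl 0x10, slot 8 ⇒ 0x24000 (P0/RW0/US0/PS0)
  ✗ PAGE_NOT_PRESENT  [1 reads]
#2 VA=0xB0383607163 (r,kernel):
  lvl0: tbl 0x10, slot 22 ⇒ 0x21007 (P1/RW1/US1/PS0)
  lvl1: tbl 0x21, slot 14 ⇒ 0x23007 (P1/RW1/US1/PS0)
  lvl2: tbl 0x23, slot 27 ⇒ 0x27007 (P1/RW1/US1/PS0)
  lvl3: tbl 0x27, slot 7 ⇒ 0x2B007 (P1/RW1/US1/PS0)
  → PA=0x2B163  (4 entries read)

Entries read for #0: 4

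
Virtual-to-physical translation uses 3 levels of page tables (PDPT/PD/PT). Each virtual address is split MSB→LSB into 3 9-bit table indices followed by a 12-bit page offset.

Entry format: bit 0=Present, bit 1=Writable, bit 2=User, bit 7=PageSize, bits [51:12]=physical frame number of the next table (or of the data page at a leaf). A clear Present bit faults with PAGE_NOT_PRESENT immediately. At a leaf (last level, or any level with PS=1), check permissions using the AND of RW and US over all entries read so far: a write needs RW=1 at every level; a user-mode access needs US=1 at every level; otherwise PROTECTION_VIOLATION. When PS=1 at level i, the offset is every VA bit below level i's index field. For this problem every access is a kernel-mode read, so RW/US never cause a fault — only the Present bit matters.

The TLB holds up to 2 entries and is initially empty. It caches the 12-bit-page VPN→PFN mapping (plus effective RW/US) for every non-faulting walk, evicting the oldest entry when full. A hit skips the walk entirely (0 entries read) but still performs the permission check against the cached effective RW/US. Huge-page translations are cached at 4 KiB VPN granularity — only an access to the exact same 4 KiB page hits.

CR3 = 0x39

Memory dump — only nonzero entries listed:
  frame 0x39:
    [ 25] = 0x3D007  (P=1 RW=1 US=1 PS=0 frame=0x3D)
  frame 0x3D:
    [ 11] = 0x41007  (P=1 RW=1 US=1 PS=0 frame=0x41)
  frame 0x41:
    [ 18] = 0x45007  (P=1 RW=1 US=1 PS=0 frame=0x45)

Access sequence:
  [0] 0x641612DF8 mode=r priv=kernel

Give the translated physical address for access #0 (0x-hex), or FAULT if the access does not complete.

Trace:
#0 VA=0x641612DF8 (r,kernel):
  L0 @0x39[25] → 0x3D007  P=1,RW=1,US=1,PS=0
  L1 @0x3D[11] → 0x41007  P=1,RW=1,US=1,PS=0
  L2 @0x41[18] → 0x45007  P=1,RW=1,US=1,PS=0
  ✓ 0x45DF8  — 3 lookups

Access #0 PA: 0x45DF8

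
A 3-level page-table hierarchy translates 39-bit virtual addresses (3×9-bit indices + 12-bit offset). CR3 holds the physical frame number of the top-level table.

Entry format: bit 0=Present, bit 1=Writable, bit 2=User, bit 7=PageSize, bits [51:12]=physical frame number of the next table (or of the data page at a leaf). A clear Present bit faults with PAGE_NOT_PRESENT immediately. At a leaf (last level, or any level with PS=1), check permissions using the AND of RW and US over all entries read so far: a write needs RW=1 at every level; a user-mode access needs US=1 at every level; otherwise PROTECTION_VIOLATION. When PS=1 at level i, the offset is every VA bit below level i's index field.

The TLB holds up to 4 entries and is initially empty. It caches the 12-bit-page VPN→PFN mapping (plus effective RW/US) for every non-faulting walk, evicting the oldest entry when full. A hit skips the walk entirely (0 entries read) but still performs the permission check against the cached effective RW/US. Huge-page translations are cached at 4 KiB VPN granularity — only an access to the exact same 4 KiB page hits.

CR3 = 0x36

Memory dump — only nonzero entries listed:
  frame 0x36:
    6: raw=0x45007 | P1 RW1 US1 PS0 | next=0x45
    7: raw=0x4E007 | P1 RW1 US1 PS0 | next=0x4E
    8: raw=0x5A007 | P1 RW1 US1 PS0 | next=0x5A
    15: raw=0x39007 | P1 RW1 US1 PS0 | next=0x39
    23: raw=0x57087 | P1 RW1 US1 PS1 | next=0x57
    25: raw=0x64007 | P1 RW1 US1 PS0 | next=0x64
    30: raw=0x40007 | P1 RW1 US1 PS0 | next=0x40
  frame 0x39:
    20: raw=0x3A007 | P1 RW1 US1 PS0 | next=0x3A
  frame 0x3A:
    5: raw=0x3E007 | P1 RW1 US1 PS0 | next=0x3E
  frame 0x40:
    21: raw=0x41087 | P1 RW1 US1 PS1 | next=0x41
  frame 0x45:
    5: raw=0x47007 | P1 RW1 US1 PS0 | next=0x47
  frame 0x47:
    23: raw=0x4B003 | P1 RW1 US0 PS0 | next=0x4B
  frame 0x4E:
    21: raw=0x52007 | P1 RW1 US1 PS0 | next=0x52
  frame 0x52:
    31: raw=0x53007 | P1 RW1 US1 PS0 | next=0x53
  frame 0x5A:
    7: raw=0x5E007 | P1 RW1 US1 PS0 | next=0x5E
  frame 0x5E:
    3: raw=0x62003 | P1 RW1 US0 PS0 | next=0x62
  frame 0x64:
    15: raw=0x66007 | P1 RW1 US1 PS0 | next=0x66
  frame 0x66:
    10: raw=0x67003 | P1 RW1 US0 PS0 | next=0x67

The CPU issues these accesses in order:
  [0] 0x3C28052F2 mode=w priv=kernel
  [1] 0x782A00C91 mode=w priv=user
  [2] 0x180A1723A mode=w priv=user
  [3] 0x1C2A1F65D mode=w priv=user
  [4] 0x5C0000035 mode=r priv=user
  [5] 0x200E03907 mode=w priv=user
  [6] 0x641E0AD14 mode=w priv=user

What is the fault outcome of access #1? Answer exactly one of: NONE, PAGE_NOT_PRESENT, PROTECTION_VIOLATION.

Walk each access:
#0 VA=0x3C28052F2 (w,kernel):
  L0: frame=0x36 idx=15 entry=0x39007 [P=1 RW=1 US=1 PS=0]
  L1: frame=0x39 idx=20 entry=0x3A007 [P=1 RW=1 US=1 PS=0]
  L2: frame=0x3A idx=5 entry=0x3E007 [P=1 RW=1 US=1 PS=0]
  ✓ 0x3E2F2  — 3 lookups
#1 VA=0x782A00C91 (w,user):
  L0: frame=0x36 idx=30 entry=0x40007 [P=1 RW=1 US=1 PS=0]
  L1: frame=0x40 idx=21 entry=0x41087 [P=1 RW=1 US=1 PS=1]
  ✓ 0x41C91 (huge @L1)  — 2 lookups
#2 VA=0x180A1723A (w,user):
  L0: frame=0x36 idx=6 entry=0x45007 [P=1 RW=1 US=1 PS=0]
  L1: frame=0x45 idx=5 entry=0x47007 [P=1 RW=1 US=1 PS=0]
  L2: frame=0x47 idx=23 entry=0x4B003 [P=1 RW=1 US=0 PS=0]
  ✗ PROTECTION_VIOLATION  [3 reads]
#3 VA=0x1C2A1F65D (w,user):
  L0: frame=0x36 idx=7 entry=0x4E007 [P=1 RW=1 US=1 PS=0]
  L1: frame=0x4E idx=21 entry=0x52007 [P=1 RW=1 US=1 PS=0]
  L2: frame=0x52 idx=31 entry=0x53007 [P=1 RW=1 US=1 PS=0]
  ✓ 0x5365D  — 3 lookups
#4 VA=0x5C0000035 (r,user):
  L0: frame=0x36 idx=23 entry=0x57087 [P=1 RW=1 US=1 PS=1]
  ✓ 0x57035 (huge @L0)  — 1 lookups
#5 VA=0x200E03907 (w,user):
  L0: frame=0x36 idx=8 entry=0x5A007 [P=1 RW=1 US=1 PS=0]
  L1: frame=0x5A idx=7 entry=0x5E007 [P=1 RW=1 US=1 PS=0]
  L2: frame=0x5E idx=3 entry=0x62003 [P=1 RW=1 US=0 PS=0]
  ✗ PROTECTION_VIOLATION  [3 reads]
#6 VA=0x641E0AD14 (w,user):
  L0: frame=0x36 idx=25 entry=0x64007 [P=1 RW=1 US=1 PS=0]
  L1: frame=0x64 idx=15 entry=0x66007 [P=1 RW=1 US=1 PS=0]
  L2: frame=0x66 idx=10 entry=0x67003 [P=1 RW=1 US=0 PS=0]
  ✗ PROTECTION_VIOLATION  [3 reads]

Access #1 fault: NONE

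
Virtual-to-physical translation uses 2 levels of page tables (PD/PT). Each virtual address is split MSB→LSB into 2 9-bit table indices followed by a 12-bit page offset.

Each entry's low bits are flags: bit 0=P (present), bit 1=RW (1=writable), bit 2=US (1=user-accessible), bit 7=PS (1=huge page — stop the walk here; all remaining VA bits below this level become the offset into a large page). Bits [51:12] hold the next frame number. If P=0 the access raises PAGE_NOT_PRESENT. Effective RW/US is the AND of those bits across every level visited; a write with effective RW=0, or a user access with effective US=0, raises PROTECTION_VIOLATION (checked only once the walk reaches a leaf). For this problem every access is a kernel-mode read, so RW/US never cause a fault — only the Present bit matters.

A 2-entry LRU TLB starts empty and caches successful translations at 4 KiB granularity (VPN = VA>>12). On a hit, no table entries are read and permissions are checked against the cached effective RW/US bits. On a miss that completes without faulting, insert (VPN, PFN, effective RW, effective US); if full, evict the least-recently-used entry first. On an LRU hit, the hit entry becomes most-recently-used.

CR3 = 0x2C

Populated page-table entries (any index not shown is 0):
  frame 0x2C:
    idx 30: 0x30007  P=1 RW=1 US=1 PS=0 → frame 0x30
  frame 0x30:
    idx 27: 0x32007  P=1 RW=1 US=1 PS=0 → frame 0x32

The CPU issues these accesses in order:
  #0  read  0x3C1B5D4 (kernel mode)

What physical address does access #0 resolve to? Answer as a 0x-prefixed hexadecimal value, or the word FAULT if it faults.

Per-access translation:
#0 VA=0x3C1B5D4 (r,kernel):
  lvl0: tbl 0x2C, slot 30 ⇒ 0x30007 (P1/RW1/US1/PS0)
  lvl1: tbl 0x30, slot 27 ⇒ 0x32007 (P1/RW1/US1/PS0)
  ⇒ phys 0x325D4  [2 reads]

Access #0 PA: 0x325D4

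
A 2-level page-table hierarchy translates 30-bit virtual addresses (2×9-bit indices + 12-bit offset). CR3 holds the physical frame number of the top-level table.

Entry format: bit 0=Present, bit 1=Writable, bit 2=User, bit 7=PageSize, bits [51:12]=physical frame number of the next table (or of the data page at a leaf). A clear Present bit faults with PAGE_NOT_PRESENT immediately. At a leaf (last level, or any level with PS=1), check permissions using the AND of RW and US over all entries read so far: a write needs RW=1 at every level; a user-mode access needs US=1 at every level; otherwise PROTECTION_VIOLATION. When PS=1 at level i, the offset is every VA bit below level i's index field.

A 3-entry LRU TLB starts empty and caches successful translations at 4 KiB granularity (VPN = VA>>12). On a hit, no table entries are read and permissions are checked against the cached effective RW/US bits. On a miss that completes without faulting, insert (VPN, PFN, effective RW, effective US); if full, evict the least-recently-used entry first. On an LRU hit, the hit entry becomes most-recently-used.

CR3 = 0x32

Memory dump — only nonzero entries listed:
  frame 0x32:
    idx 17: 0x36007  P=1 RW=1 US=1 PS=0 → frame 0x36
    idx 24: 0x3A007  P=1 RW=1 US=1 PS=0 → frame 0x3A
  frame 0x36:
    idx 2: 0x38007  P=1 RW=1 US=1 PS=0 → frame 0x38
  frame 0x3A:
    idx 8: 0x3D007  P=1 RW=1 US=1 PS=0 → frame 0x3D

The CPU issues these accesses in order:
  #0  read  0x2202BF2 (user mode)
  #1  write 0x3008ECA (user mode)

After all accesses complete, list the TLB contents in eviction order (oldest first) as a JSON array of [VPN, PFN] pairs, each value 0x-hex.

Walk each access:
#0 VA=0x2202BF2 (r,user):
  L0 @0x32[17] → 0x36007  P=1,RW=1,US=1,PS=0
  L1 @0x36[2] → 0x38007  P=1,RW=1,US=1,PS=0
  → PA=0x38BF2  (2 entries read)
#1 VA=0x3008ECA (w,user):
  L0 @0x32[24] → 0x3A007  P=1,RW=1,US=1,PS=0
  L1 @0x3A[8] → 0x3D007  P=1,RW=1,US=1,PS=0
  → PA=0x3DECA  (2 entries read)

TLB: [["0x2202", "0x38"], ["0x3008", "0x3D"]]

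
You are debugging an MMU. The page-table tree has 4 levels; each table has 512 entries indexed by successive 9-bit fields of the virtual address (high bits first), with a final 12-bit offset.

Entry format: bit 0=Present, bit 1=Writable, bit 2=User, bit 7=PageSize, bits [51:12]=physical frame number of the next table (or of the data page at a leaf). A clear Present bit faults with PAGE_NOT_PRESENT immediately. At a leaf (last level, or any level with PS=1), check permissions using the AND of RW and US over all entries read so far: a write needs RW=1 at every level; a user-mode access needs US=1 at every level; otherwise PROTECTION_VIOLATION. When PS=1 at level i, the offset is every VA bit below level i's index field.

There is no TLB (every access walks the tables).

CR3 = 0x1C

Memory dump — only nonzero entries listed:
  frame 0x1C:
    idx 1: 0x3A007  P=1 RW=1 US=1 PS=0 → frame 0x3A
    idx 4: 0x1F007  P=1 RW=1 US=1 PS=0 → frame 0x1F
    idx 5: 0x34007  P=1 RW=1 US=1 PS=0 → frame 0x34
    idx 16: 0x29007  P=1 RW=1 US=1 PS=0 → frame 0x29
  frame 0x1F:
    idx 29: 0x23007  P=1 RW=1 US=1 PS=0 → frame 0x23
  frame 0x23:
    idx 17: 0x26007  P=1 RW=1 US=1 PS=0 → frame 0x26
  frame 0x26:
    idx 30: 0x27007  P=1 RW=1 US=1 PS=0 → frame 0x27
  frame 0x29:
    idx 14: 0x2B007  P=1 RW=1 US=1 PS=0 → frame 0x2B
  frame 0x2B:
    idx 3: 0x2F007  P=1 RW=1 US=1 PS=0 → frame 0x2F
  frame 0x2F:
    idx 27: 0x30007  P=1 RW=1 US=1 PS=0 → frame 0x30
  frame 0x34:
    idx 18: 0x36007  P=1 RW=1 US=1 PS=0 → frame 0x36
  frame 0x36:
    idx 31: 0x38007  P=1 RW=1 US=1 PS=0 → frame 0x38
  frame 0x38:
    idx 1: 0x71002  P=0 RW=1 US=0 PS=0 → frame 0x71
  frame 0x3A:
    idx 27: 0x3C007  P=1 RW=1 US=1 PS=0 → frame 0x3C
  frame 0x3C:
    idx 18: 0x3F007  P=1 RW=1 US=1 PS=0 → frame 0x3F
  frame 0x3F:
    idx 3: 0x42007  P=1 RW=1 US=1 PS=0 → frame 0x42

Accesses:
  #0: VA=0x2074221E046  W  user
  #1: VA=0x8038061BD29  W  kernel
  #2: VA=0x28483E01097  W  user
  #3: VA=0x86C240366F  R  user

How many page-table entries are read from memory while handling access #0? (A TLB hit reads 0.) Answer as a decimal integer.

Trace:
#0 VA=0x2074221E046 (w,user):
  lvl0: tbl 0x1C, slot 4 ⇒ 0x1F007 (P1/RW1/US1/PS0)
  lvl1: tbl 0x1F, slot 29 ⇒ 0x23007 (P1/RW1/US1/PS0)
  lvl2: tbl 0x23, slot 17 ⇒ 0x26007 (P1/RW1/US1/PS0)
  lvl3: tbl 0x26, slot 30 ⇒ 0x27007 (P1/RW1/US1/PS0)
  → PA=0x27046  (4 entries read)
#1 VA=0x8038061BD29 (w,kernel):
  lvl0: tbl 0x1C, slot 16 ⇒ 0x29007 (P1/RW1/US1/PS0)
  lvl1: tbl 0x29, slot 14 ⇒ 0x2B007 (P1/RW1/US1/PS0)
  lvl2: tbl 0x2B, slot 3 ⇒ 0x2F007 (P1/RW1/US1/PS0)
  lvl3: tbl 0x2F, slot 27 ⇒ 0x30007 (P1/RW1/US1/PS0)
  → PA=0x30D29  (4 entries read)
#2 VA=0x28483E01097 (w,user):
  lvl0: tbl 0x1C, slot 5 ⇒ 0x34007 (P1/RW1/US1/PS0)
  lvl1: tbl 0x34, slot 18 ⇒ 0x36007 (P1/RW1/US1/PS0)
  lvl2: tbl 0x36, slot 31 ⇒ 0x38007 (P1/RW1/US1/PS0)
  lvl3: tbl 0x38, slot 1 ⇒ 0x71002 (P0/RW1/US0/PS0)
  ✗ PAGE_NOT_PRESENT  [4 reads]
#3 VA=0x86C240366F (r,user):
  lvl0: tbl 0x1C, slot 1 ⇒ 0x3A007 (P1/RW1/US1/PS0)
  lvl1: tbl 0x3A, slot 27 ⇒ 0x3C007 (P1/RW1/US1/PS0)
  lvl2: tbl 0x3C, slot 18 ⇒ 0x3F007 (P1/RW1/US1/PS0)
  lvl3: tbl 0x3F, slot 3 ⇒ 0x42007 (P1/RW1/US1/PS0)
  → PA=0x4266F  (4 entries read)

Entries read for #0: 4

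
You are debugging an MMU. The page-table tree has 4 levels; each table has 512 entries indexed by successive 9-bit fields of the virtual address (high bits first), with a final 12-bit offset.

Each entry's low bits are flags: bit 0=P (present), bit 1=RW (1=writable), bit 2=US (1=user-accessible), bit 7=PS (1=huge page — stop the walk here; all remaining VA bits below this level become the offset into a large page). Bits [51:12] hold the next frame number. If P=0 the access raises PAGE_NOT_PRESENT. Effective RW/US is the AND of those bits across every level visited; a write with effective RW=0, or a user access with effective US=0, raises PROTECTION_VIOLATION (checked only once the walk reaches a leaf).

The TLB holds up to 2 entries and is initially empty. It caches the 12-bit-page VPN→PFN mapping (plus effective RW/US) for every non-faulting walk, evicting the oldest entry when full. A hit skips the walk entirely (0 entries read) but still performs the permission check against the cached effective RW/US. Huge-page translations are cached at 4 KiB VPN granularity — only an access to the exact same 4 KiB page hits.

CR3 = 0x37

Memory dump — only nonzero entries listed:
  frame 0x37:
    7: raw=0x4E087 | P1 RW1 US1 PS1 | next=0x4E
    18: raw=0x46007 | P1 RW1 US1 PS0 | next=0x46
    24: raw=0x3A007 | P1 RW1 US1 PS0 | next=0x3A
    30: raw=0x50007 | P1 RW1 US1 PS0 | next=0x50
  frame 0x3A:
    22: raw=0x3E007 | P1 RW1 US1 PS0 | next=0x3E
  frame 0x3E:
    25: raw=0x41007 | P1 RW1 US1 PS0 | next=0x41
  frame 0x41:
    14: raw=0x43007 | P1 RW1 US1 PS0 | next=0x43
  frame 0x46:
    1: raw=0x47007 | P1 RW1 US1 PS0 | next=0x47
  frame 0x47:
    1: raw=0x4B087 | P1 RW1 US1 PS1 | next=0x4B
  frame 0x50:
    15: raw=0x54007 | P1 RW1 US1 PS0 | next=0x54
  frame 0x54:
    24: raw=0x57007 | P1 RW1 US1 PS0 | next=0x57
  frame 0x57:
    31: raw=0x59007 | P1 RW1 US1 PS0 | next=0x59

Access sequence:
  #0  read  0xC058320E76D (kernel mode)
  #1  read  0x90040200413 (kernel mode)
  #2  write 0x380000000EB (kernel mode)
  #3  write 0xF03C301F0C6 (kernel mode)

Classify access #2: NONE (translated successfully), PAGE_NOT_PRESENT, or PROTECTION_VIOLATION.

Per-access translation:
#0 VA=0xC058320E76D (r,kernel):
  lvl0: tbl 0x37, slot 24 ⇒ 0x3A007 (P1/RW1/US1/PS0)
  lvl1: tbl 0x3A, slot 22 ⇒ 0x3E007 (P1/RW1/US1/PS0)
  lvl2: tbl 0x3E, slot 25 ⇒ 0x41007 (P1/RW1/US1/PS0)
  lvl3: tbl 0x41, slot 14 ⇒ 0x43007 (P1/RW1/US1/PS0)
  ✓ 0x4376D  — 4 lookups
#1 VA=0x90040200413 (r,kernel):
  lvl0: tbl 0x37, slot 18 ⇒ 0x46007 (P1/RW1/US1/PS0)
  lvl1: tbl 0x46, slot 1 ⇒ 0x47007 (P1/RW1/US1/PS0)
  lvl2: tbl 0x47, slot 1 ⇒ 0x4B087 (P1/RW1/US1/PS1)
  ✓ 0x4B413 (huge @L2)  — 3 lookups
#2 VA=0x380000000EB (w,kernel):
  lvl0: tbl 0x37, slot 7 ⇒ 0x4E087 (P1/RW1/US1/PS1)
  ✓ 0x4E0EB (huge @L0)  — 1 lookups
#3 VA=0xF03C301F0C6 (w,kernel):
  lvl0: tbl 0x37, slot 30 ⇒ 0x50007 (P1/RW1/US1/PS0)
  lvl1: tbl 0x50, slot 15 ⇒ 0x54007 (P1/RW1/US1/PS0)
  lvl2: tbl 0x54, slot 24 ⇒ 0x57007 (P1/RW1/US1/PS0)
  lvl3: tbl 0x57, slot 31 ⇒ 0x59007 (P1/RW1/US1/PS0)
  ✓ 0x590C6  — 4 lookups

Access #2 fault: NONE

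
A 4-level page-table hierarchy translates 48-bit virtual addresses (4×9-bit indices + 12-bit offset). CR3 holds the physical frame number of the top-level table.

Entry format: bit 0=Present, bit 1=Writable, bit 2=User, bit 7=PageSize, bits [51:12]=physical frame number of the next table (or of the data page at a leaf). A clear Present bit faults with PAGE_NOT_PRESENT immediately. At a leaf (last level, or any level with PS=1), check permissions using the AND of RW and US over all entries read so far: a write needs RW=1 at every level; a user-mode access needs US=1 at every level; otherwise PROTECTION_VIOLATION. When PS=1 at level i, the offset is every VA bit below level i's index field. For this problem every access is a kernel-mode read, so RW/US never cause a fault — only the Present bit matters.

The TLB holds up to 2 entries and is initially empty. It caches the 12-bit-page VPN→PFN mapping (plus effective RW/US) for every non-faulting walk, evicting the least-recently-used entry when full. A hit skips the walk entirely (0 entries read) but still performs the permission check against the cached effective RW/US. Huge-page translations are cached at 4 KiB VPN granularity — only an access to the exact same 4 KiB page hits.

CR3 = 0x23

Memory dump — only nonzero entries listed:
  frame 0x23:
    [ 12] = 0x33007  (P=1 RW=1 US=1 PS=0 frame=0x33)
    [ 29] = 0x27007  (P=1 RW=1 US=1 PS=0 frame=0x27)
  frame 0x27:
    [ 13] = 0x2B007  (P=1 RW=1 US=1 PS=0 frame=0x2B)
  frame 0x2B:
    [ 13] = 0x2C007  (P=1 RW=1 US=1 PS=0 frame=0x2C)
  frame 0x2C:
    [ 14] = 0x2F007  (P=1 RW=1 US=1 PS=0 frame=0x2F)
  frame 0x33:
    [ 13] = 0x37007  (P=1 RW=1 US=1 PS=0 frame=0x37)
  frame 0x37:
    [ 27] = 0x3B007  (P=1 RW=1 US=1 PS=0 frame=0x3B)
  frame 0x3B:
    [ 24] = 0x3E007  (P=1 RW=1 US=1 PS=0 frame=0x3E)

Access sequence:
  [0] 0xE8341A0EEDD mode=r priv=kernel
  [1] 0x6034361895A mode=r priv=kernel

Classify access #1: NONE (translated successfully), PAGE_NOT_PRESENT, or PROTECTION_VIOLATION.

Trace:
#0 VA=0xE8341A0EEDD (r,kernel):
  L0 @0x23[29] → 0x27007  P=1,RW=1,US=1,PS=0
  L1 @0x27[13] → 0x2B007  P=1,RW=1,US=1,PS=0
  L2 @0x2B[13] → 0x2C007  P=1,RW=1,US=1,PS=0
  L3 @0x2C[14] → 0x2F007  P=1,RW=1,US=1,PS=0
  ✓ 0x2FEDD  — 4 lookups
#1 VA=0x6034361895A (r,kernel):
  L0 @0x23[12] → 0x33007  P=1,RW=1,US=1,PS=0
  L1 @0x33[13] → 0x37007  P=1,RW=1,US=1,PS=0
  L2 @0x37[27] → 0x3B007  P=1,RW=1,US=1,PS=0
  L3 @0x3B[24] → 0x3E007  P=1,RW=1,US=1,PS=0
  ✓ 0x3E95A  — 4 lookups

Access #1 fault: NONE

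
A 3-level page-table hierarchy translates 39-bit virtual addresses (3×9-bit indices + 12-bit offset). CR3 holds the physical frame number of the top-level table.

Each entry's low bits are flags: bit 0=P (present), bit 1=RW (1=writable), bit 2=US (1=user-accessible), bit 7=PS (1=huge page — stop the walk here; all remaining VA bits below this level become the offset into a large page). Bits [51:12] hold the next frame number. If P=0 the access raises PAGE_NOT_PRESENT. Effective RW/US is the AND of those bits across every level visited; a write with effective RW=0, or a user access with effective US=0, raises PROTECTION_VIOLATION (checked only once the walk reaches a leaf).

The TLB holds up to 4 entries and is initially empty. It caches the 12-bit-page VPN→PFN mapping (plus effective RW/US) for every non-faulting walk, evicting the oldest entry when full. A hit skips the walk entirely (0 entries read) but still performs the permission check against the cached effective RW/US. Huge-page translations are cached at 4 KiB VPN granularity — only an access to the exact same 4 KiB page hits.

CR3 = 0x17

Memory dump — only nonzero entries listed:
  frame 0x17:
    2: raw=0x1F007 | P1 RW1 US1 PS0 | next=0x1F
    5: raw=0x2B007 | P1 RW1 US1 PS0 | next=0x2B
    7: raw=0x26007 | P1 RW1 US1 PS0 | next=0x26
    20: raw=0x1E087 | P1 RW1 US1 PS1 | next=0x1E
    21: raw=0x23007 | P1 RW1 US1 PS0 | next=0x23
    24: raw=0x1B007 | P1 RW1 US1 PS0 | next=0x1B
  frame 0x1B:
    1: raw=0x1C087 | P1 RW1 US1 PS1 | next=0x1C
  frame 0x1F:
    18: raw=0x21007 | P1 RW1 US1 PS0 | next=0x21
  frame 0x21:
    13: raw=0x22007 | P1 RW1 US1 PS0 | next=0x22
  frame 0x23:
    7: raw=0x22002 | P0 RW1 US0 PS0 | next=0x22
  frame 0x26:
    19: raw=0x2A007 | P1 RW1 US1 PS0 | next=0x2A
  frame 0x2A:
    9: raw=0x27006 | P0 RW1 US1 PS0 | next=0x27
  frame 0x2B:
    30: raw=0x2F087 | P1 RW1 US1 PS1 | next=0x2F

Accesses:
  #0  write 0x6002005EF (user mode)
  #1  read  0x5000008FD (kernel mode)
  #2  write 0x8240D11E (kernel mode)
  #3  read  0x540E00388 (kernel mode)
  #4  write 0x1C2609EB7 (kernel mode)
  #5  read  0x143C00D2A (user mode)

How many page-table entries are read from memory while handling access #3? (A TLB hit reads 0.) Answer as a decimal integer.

Trace:
#0 VA=0x6002005EF (w,user):
  [0] read 0x17 idx=24: raw=0x1B007 flags P=1 W=1 U=1 S=0
  [1] read 0x1B idx=1: raw=0x1C087 flags P=1 W=1 U=1 S=1
  → PA=0x1C5EF (huge @L1)  (2 entries read)
#1 VA=0x5000008FD (r,kernel):
  [0] read 0x17 idx=20: raw=0x1E087 flags P=1 W=1 U=1 S=1
  → PA=0x1E8FD (huge @L0)  (1 entries read)
#2 VA=0x8240D11E (w,kernel):
  [0] read 0x17 idx=2: raw=0x1F007 flags P=1 W=1 U=1 S=0
  [1] read 0x1F idx=18: raw=0x21007 flags P=1 W=1 U=1 S=0
  [2] read 0x21 idx=13: raw=0x22007 flags P=1 W=1 U=1 S=0
  → PA=0x2211E  (3 entries read)
#3 VA=0x540E00388 (r,kernel):
  [0] read 0x17 idx=21: raw=0x23007 flags P=1 W=1 U=1 S=0
  [1] read 0x23 idx=7: raw=0x22002 flags P=0 W=1 U=0 S=0
  ⇒ fault: PAGE_NOT_PRESENT  — 2 lookups
#4 VA=0x1C2609EB7 (w,kernel):
  [0] read 0x17 idx=7: raw=0x26007 flags P=1 W=1 U=1 S=0
  [1] read 0x26 idx=19: raw=0x2A007 flags P=1 W=1 U=1 S=0
  [2] read 0x2A idx=9: raw=0x27006 flags P=0 W=1 U=1 S=0
  ⇒ fault: PAGE_NOT_PRESENT  — 3 lookups
#5 VA=0x143C00D2A (r,user):
  [0] read 0x17 idx=5: raw=0x2B007 flags P=1 W=1 U=1 S=0
  [1] read 0x2B idx=30: raw=0x2F087 flags P=1 W=1 U=1 S=1
  → PA=0x2FD2A (huge @L1)  (2 entries read)

Entries read for #3: 2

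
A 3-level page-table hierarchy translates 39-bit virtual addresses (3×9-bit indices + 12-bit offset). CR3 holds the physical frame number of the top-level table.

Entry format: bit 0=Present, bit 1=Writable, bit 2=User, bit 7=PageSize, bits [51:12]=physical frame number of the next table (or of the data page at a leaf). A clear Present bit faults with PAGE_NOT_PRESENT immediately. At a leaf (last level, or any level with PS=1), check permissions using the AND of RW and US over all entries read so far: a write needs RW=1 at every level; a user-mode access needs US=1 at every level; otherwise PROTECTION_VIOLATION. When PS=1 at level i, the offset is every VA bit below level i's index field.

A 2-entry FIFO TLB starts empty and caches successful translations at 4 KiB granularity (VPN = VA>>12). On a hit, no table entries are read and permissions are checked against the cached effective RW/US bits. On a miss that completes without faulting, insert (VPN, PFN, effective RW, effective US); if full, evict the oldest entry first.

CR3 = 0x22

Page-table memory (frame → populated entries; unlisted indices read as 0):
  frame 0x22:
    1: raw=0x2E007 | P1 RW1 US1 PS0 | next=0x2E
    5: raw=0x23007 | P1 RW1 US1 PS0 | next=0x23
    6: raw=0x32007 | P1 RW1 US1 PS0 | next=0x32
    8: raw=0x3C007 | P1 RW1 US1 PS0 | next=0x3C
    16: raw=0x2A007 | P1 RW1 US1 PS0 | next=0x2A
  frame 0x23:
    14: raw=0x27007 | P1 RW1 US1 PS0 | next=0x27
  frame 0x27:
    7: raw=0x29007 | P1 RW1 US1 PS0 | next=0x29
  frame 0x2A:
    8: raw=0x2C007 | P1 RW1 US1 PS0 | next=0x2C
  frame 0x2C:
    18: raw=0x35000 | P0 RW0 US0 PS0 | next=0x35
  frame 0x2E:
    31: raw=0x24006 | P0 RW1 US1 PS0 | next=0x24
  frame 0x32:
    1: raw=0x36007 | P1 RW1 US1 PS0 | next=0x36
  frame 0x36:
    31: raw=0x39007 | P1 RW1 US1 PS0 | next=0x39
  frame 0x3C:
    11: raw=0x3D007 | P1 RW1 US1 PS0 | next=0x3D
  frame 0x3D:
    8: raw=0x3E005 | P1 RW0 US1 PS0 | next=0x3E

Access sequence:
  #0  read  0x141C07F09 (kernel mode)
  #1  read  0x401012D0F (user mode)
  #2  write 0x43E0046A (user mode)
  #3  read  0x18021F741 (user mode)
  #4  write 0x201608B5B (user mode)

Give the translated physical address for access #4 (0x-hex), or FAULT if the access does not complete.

Trace:
#0 VA=0x141C07F09 (r,kernel):
  lvl0: tbl 0x22, slot 5 ⇒ 0x23007 (P1/RW1/US1/PS0)
  lvl1: tbl 0x23, slot 14 ⇒ 0x27007 (P1/RW1/US1/PS0)
  lvl2: tbl 0x27, slot 7 ⇒ 0x29007 (P1/RW1/US1/PS0)
  → PA=0x29F09  (3 entries read)
#1 VA=0x401012D0F (r,user):
  lvl0: tbl 0x22, slot 16 ⇒ 0x2A007 (P1/RW1/US1/PS0)
  lvl1: tbl 0x2A, slot 8 ⇒ 0x2C007 (P1/RW1/US1/PS0)
  lvl2: tbl 0x2C, slot 18 ⇒ 0x35000 (P0/RW0/US0/PS0)
  → PAGE_NOT_PRESENT  (3 entries read)
#2 VA=0x43E0046A (w,user):
  lvl0: tbl 0x22, slot 1 ⇒ 0x2E007 (P1/RW1/US1/PS0)
  lvl1: tbl 0x2E, slot 31 ⇒ 0x24006 (P0/RW1/US1/PS0)
  → PAGE_NOT_PRESENT  (2 entries read)
#3 VA=0x18021F741 (r,user):
  lvl0: tbl 0x22, slot 6 ⇒ 0x32007 (P1/RW1/US1/PS0)
  lvl1: tbl 0x32, slot 1 ⇒ 0x36007 (P1/RW1/US1/PS0)
  lvl2: tbl 0x36, slot 31 ⇒ 0x39007 (P1/RW1/US1/PS0)
  → PA=0x39741  (3 entries read)
#4 VA=0x201608B5B (w,user):
  lvl0: tbl 0x22, slot 8 ⇒ 0x3C007 (P1/RW1/US1/PS0)
  lvl1: tbl 0x3C, slot 11 ⇒ 0x3D007 (P1/RW1/US1/PS0)
  lvl2: tbl 0x3D, slot 8 ⇒ 0x3E005 (P1/RW0/US1/PS0)
  → PROTECTION_VIOLATION  (3 entries read)

Access #4 PA: FAULT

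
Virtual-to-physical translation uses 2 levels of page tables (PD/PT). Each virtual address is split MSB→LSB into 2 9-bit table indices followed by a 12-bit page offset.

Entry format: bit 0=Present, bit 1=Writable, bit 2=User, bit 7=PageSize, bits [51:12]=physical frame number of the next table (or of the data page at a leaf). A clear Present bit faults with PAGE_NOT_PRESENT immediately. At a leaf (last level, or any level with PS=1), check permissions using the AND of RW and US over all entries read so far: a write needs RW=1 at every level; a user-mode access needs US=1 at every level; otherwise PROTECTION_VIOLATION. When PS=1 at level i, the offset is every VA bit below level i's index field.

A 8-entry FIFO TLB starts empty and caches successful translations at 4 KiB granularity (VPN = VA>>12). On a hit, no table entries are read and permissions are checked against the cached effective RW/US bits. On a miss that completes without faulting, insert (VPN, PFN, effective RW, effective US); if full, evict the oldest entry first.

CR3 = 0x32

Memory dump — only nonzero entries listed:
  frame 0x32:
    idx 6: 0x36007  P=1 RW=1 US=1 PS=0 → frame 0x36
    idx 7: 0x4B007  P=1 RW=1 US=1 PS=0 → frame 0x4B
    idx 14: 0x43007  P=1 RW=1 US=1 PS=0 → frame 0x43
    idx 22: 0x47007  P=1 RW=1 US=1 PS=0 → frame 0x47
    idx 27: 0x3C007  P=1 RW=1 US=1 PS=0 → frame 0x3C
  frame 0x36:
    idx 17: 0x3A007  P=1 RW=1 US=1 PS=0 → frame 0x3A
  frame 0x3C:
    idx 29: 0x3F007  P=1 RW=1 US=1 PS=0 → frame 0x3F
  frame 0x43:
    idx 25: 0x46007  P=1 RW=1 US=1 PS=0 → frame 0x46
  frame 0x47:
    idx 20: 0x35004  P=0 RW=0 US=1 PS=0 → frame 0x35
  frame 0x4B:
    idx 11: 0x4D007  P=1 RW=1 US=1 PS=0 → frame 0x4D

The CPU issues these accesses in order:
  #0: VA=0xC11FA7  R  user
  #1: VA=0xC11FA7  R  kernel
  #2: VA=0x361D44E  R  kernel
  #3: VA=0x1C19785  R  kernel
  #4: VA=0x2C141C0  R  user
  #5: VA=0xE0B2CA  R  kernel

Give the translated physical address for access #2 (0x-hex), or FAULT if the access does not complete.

Per-access translation:
#0 VA=0xC11FA7 (r,user):
  [0] read 0x32 idx=6: raw=0x36007 flags P=1 W=1 U=1 S=0
  [1] read 0x36 idx=17: raw=0x3A007 flags P=1 W=1 U=1 S=0
  ✓ 0x3AFA7  — 2 lookups
#1 VA=0xC11FA7 (r,kernel):
  TLB hit vpn=0xC11 → PA=0x3AFA7
#2 VA=0x361D44E (r,kernel):
  [0] read 0x32 idx=27: raw=0x3C007 flags P=1 W=1 U=1 S=0
  [1] read 0x3C idx=29: raw=0x3F007 flags P=1 W=1 U=1 S=0
  ✓ 0x3F44E  — 2 lookups
#3 VA=0x1C19785 (r,kernel):
  [0] read 0x32 idx=14: raw=0x43007 flags P=1 W=1 U=1 S=0
  [1] read 0x43 idx=25: raw=0x46007 flags P=1 W=1 U=1 S=0
  ✓ 0x46785  — 2 lookups
#4 VA=0x2C141C0 (r,user):
  [0] read 0x32 idx=22: raw=0x47007 flags P=1 W=1 U=1 S=0
  [1] read 0x47 idx=20: raw=0x35004 flags P=0 W=0 U=1 S=0
  ⇒ fault: PAGE_NOT_PRESENT  — 2 lookups
#5 VA=0xE0B2CA (r,kernel):
  [0] read 0x32 idx=7: raw=0x4B007 flags P=1 W=1 U=1 S=0
  [1] read 0x4B idx=11: raw=0x4D007 flags P=1 W=1 U=1 S=0
  ✓ 0x4D2CA  — 2 lookups

Access #2 PA: 0x3F44E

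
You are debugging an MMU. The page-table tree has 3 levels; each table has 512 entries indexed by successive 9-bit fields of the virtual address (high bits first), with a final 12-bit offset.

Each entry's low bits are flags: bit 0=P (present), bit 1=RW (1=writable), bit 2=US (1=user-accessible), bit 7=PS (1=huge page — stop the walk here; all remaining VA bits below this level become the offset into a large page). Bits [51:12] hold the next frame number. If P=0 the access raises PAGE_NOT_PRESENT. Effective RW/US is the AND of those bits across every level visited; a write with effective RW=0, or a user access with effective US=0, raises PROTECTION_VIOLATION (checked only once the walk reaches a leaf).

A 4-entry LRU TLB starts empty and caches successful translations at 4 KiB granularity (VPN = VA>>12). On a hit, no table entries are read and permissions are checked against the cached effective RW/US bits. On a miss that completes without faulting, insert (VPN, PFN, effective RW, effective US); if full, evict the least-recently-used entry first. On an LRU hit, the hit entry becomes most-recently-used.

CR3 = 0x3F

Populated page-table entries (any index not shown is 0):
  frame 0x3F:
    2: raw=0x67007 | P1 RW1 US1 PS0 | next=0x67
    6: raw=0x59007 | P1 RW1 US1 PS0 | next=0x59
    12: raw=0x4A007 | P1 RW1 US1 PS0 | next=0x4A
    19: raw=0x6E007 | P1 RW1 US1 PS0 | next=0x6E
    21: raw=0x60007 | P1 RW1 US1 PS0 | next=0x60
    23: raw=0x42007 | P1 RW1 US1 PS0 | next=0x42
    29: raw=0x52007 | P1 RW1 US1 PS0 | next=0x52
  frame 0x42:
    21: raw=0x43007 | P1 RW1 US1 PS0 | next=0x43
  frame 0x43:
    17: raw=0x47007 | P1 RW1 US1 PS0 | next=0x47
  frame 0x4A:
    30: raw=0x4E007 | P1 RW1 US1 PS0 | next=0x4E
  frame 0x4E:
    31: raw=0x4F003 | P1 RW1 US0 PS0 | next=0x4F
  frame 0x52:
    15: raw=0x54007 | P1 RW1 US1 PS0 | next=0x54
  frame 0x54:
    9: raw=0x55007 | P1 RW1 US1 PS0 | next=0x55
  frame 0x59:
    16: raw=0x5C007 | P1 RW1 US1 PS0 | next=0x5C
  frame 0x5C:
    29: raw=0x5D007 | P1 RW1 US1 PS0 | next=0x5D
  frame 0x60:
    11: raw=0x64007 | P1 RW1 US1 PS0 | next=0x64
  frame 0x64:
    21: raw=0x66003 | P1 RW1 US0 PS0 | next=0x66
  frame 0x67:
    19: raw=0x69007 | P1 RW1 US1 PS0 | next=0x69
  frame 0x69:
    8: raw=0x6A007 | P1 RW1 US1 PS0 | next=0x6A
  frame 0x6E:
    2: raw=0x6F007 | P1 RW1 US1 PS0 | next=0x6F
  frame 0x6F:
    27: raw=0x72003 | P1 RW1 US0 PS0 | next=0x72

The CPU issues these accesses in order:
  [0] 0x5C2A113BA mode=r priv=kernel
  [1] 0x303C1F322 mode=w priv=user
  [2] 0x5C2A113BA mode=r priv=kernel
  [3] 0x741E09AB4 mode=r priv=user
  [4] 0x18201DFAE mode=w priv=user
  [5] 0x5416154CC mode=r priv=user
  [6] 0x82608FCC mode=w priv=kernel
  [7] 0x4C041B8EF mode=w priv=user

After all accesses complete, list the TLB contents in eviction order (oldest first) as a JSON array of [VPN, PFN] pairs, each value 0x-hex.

Per-access translation:
#0 VA=0x5C2A113BA (r,kernel):
  [0] read 0x3F idx=23: raw=0x42007 flags P=1 W=1 U=1 S=0
  [1] read 0x42 idx=21: raw=0x43007 flags P=1 W=1 U=1 S=0
  [2] read 0x43 idx=17: raw=0x47007 flags P=1 W=1 U=1 S=0
  ✓ 0x473BA  — 3 lookups
#1 VA=0x303C1F322 (w,user):
  [0] read 0x3F idx=12: raw=0x4A007 flags P=1 W=1 U=1 S=0
  [1] read 0x4A idx=30: raw=0x4E007 flags P=1 W=1 U=1 S=0
  [2] read 0x4E idx=31: raw=0x4F003 flags P=1 W=1 U=0 S=0
  → PROTECTION_VIOLATION  (3 entries read)
#2 VA=0x5C2A113BA (r,kernel):
  TLB hit vpn=0x5C2A11 → PA=0x473BA
#3 VA=0x741E09AB4 (r,user):
  [0] read 0x3F idx=29: raw=0x52007 flags P=1 W=1 U=1 S=0
  [1] read 0x52 idx=15: raw=0x54007 flags P=1 W=1 U=1 S=0
  [2] read 0x54 idx=9: raw=0x55007 flags P=1 W=1 U=1 S=0
  ✓ 0x55AB4  — 3 lookups
#4 VA=0x18201DFAE (w,user):
  [0] read 0x3F idx=6: raw=0x59007 flags P=1 W=1 U=1 S=0
  [1] read 0x59 idx=16: raw=0x5C007 flags P=1 W=1 U=1 S=0
  [2] read 0x5C idx=29: raw=0x5D007 flags P=1 W=1 U=1 S=0
  ✓ 0x5DFAE  — 3 lookups
#5 VA=0x5416154CC (r,user):
  [0] read 0x3F idx=21: raw=0x60007 flags P=1 W=1 U=1 S=0
  [1] read 0x60 idx=11: raw=0x64007 flags P=1 W=1 U=1 S=0
  [2] read 0x64 idx=21: raw=0x66003 flags P=1 W=1 U=0 S=0
  → PROTECTION_VIOLATION  (3 entries read)
#6 VA=0x82608FCC (w,kernel):
  [0] read 0x3F idx=2: raw=0x67007 flags P=1 W=1 U=1 S=0
  [1] read 0x67 idx=19: raw=0x69007 flags P=1 W=1 U=1 S=0
  [2] read 0x69 idx=8: raw=0x6A007 flags P=1 W=1 U=1 S=0
  ✓ 0x6AFCC  — 3 lookups
#7 VA=0x4C041B8EF (w,user):
  [0] read 0x3F idx=19: raw=0x6E007 flags P=1 W=1 U=1 S=0
  [1] read 0x6E idx=2: raw=0x6F007 flags P=1 W=1 U=1 S=0
  [2] read 0x6F idx=27: raw=0x72003 flags P=1 W=1 U=0 S=0
  → PROTECTION_VIOLATION  (3 entries read)

TLB: [["0x5C2A11", "0x47"], ["0x741E09", "0x55"], ["0x18201D", "0x5D"], ["0x82608", "0x6A"]]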